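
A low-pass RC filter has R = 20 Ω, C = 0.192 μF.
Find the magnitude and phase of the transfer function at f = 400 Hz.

Step 1 — Angular frequency: ω = 2π·400 = 2513 rad/s.
Step 2 — Transfer function: H(jω) = 1/(1 + jωRC).
Step 3 — Denominator: 1 + jωRC = 1 + j·2513·20·1.92e-07 = 1 + j0.009651.
Step 4 — H = 0.9999 - j0.00965.
Step 5 — Magnitude: |H| = 1 (-0.0 dB); phase: φ = -0.6°.

|H| = 1 (-0.0 dB), φ = -0.6°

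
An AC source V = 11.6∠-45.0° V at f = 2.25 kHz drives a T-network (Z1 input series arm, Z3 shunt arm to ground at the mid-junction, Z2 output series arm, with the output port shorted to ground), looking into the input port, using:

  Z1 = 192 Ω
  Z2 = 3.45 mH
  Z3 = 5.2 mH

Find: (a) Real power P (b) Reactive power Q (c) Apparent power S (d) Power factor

Step 1 — Angular frequency: ω = 2π·f = 2π·2250 = 1.414e+04 rad/s.
Step 2 — Component impedances:
  Z1: Z = R = 192 Ω
  Z2: Z = jωL = j·1.414e+04·0.00345 = 0 + j48.77 Ω
  Z3: Z = jωL = j·1.414e+04·0.0052 = 0 + j73.51 Ω
Step 3 — With the output port shorted to ground, the output series arm Z2 runs from the junction to ground; the shunt arm Z3 also runs from the junction to ground. They appear in parallel: Z3 || Z2 = 0 + j29.32 Ω.
Step 4 — Series with input arm Z1: Z_in = Z1 + (Z3 || Z2) = 192 + j29.32 Ω = 194.2∠8.7° Ω.
Step 5 — Source phasor: V = 11.6∠-45.0° V = 8.202 - j8.202 V.
Step 6 — Current: I = V / Z = 0.03537 - j0.04812 A = 0.05972∠-53.7° A.
Step 7 — Complex power: S = V·I* = 0.6849 + j0.1046 VA.
Step 8 — Real power: P = Re(S) = 0.6849 W.
Step 9 — Reactive power: Q = Im(S) = 0.1046 VAR.
Step 10 — Apparent power: |S| = 0.6928 VA.
Step 11 — Power factor: PF = P/|S| = 0.9885 (lagging).

(a) P = 0.6849 W  (b) Q = 0.1046 VAR  (c) S = 0.6928 VA  (d) PF = 0.9885 (lagging)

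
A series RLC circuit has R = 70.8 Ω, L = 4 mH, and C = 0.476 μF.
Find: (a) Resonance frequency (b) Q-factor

Step 1 — Resonance condition Im(Z)=0 gives ω₀ = 1/√(LC).
Step 2 — ω₀ = 1/√(0.004·4.76e-07) = 2.292e+04 rad/s.
Step 3 — f₀ = ω₀/(2π) = 3647 Hz.
Step 4 — Series Q: Q = ω₀L/R = 2.292e+04·0.004/70.8 = 1.295.

(a) f₀ = 3647 Hz  (b) Q = 1.295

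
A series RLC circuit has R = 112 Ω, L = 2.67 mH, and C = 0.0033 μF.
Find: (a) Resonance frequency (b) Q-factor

Step 1 — Resonance condition Im(Z)=0 gives ω₀ = 1/√(LC).
Step 2 — ω₀ = 1/√(0.00267·3.3e-09) = 3.369e+05 rad/s.
Step 3 — f₀ = ω₀/(2π) = 5.362e+04 Hz.
Step 4 — Series Q: Q = ω₀L/R = 3.369e+05·0.00267/112 = 8.031.

(a) f₀ = 5.362e+04 Hz  (b) Q = 8.031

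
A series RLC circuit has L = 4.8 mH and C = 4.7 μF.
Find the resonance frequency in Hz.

Step 1 — Resonance condition Im(Z)=0 gives ω₀ = 1/√(LC).
Step 2 — ω₀ = 1/√(0.0048·4.7e-06) = 6658 rad/s.
Step 3 — f₀ = ω₀/(2π) = 1060 Hz.

f₀ = 1060 Hz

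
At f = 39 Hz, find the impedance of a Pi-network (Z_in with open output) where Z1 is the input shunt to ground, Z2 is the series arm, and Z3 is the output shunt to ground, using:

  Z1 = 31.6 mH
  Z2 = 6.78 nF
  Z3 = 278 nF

Step 1 — Angular frequency: ω = 2π·f = 2π·39 = 245 rad/s.
Step 2 — Component impedances:
  Z1: Z = jωL = j·245·0.0316 = 0 + j7.743 Ω
  Z2: Z = 1/(jωC) = -j/(ω·C) = 0 - j6.019e+05 Ω
  Z3: Z = 1/(jωC) = -j/(ω·C) = 0 - j1.468e+04 Ω
Step 3 — With open output, the series arm Z2 and the output shunt Z3 appear in series to ground: Z2 + Z3 = 0 - j6.166e+05 Ω.
Step 4 — Parallel with input shunt Z1: Z_in = Z1 || (Z2 + Z3) = 0 + j7.743 Ω = 7.743∠90.0° Ω.

Z = 0 + j7.743 Ω = 7.743∠90.0° Ω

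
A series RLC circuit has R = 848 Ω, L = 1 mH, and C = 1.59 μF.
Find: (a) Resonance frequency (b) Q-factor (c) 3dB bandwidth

Step 1 — Resonance: ω₀ = 1/√(LC) = 1/√(0.001·1.59e-06) = 2.508e+04 rad/s.
Step 2 — f₀ = ω₀/(2π) = 3991 Hz.
Step 3 — Series Q: Q = ω₀L/R = 2.508e+04·0.001/848 = 0.02957.
Step 4 — Bandwidth: Δω = ω₀/Q = 8.48e+05 rad/s; BW = Δω/(2π) = 1.35e+05 Hz.

(a) f₀ = 3991 Hz  (b) Q = 0.02957  (c) BW = 1.35e+05 Hz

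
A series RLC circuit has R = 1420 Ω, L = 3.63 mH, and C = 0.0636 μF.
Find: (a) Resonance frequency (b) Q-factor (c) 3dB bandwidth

Step 1 — Resonance condition Im(Z)=0 gives ω₀ = 1/√(LC).
Step 2 — ω₀ = 1/√(0.00363·6.36e-08) = 6.581e+04 rad/s.
Step 3 — f₀ = ω₀/(2π) = 1.047e+04 Hz.
Step 4 — Series Q: Q = ω₀L/R = 6.581e+04·0.00363/1420 = 0.1682.
Step 5 — 3dB bandwidth: Δω = ω₀/Q = 3.912e+05 rad/s; BW = Δω/(2π) = 6.226e+04 Hz.

(a) f₀ = 1.047e+04 Hz  (b) Q = 0.1682  (c) BW = 6.226e+04 Hz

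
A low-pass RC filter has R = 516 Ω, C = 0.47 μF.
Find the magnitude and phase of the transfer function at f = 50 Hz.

Step 1 — Angular frequency: ω = 2π·50 = 314.2 rad/s.
Step 2 — Transfer function: H(jω) = 1/(1 + jωRC).
Step 3 — Denominator: 1 + jωRC = 1 + j·314.2·516·4.7e-07 = 1 + j0.07619.
Step 4 — H = 0.9942 - j0.07575.
Step 5 — Magnitude: |H| = 0.9971 (-0.0 dB); phase: φ = -4.4°.

|H| = 0.9971 (-0.0 dB), φ = -4.4°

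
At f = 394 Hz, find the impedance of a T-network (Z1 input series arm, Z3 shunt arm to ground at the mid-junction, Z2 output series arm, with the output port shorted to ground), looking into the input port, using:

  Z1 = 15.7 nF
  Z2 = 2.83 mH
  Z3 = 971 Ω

Step 1 — Angular frequency: ω = 2π·f = 2π·394 = 2476 rad/s.
Step 2 — Component impedances:
  Z1: Z = 1/(jωC) = -j/(ω·C) = 0 - j2.573e+04 Ω
  Z2: Z = jωL = j·2476·0.00283 = 0 + j7.006 Ω
  Z3: Z = R = 971 Ω
Step 3 — With the output port shorted to ground, the output series arm Z2 runs from the junction to ground; the shunt arm Z3 also runs from the junction to ground. They appear in parallel: Z3 || Z2 = 0.05055 + j7.006 Ω.
Step 4 — Series with input arm Z1: Z_in = Z1 + (Z3 || Z2) = 0.05055 - j2.572e+04 Ω = 2.572e+04∠-90.0° Ω.

Z = 0.05055 - j2.572e+04 Ω = 2.572e+04∠-90.0° Ω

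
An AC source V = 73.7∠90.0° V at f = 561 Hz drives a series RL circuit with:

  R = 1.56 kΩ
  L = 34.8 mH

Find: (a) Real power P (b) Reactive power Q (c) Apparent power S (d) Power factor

Step 1 — Angular frequency: ω = 2π·f = 2π·561 = 3525 rad/s.
Step 2 — Component impedances:
  R: Z = R = 1560 Ω
  L: Z = jωL = j·3525·0.0348 = 0 + j122.7 Ω
Step 3 — Series combination: Z_total = R + L = 1560 + j122.7 Ω = 1565∠4.5° Ω.
Step 4 — Source phasor: V = 73.7∠90.0° V = 0 + j73.7 V.
Step 5 — Current: I = V / Z = 0.003692 + j0.04695 A = 0.0471∠85.5° A.
Step 6 — Complex power: S = V·I* = 3.46 + j0.2721 VA.
Step 7 — Real power: P = Re(S) = 3.46 W.
Step 8 — Reactive power: Q = Im(S) = 0.2721 VAR.
Step 9 — Apparent power: |S| = 3.471 VA.
Step 10 — Power factor: PF = P/|S| = 0.9969 (lagging).

(a) P = 3.46 W  (b) Q = 0.2721 VAR  (c) S = 3.471 VA  (d) PF = 0.9969 (lagging)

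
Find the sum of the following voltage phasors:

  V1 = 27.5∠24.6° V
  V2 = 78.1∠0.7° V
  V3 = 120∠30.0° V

Step 1 — Convert each phasor to rectangular form:
  V1 = 27.5·(cos(24.6°) + j·sin(24.6°)) = 25 + j11.45 V
  V2 = 78.1·(cos(0.7°) + j·sin(0.7°)) = 78.09 + j0.9541 V
  V3 = 120·(cos(30.0°) + j·sin(30.0°)) = 103.9 + j60 V
Step 2 — Sum components: V_total = 207 + j72.4 V.
Step 3 — Convert to polar: |V_total| = 219.3 V, ∠V_total = 19.3°.

V_total = 219.3∠19.3° V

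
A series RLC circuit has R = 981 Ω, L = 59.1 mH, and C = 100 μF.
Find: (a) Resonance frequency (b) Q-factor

Step 1 — Resonance condition Im(Z)=0 gives ω₀ = 1/√(LC).
Step 2 — ω₀ = 1/√(0.0591·0.0001) = 411.3 rad/s.
Step 3 — f₀ = ω₀/(2π) = 65.47 Hz.
Step 4 — Series Q: Q = ω₀L/R = 411.3·0.0591/981 = 0.02478.

(a) f₀ = 65.47 Hz  (b) Q = 0.02478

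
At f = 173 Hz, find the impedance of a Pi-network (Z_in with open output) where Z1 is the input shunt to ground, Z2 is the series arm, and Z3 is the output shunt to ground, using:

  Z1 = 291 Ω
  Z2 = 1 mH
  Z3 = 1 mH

Step 1 — Angular frequency: ω = 2π·f = 2π·173 = 1087 rad/s.
Step 2 — Component impedances:
  Z1: Z = R = 291 Ω
  Z2: Z = jωL = j·1087·0.001 = 0 + j1.087 Ω
  Z3: Z = jωL = j·1087·0.001 = 0 + j1.087 Ω
Step 3 — With open output, the series arm Z2 and the output shunt Z3 appear in series to ground: Z2 + Z3 = 0 + j2.174 Ω.
Step 4 — Parallel with input shunt Z1: Z_in = Z1 || (Z2 + Z3) = 0.01624 + j2.174 Ω = 2.174∠89.6° Ω.

Z = 0.01624 + j2.174 Ω = 2.174∠89.6° Ω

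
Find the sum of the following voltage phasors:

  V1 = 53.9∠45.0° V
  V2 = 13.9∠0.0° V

Step 1 — Convert each phasor to rectangular form:
  V1 = 53.9·(cos(45.0°) + j·sin(45.0°)) = 38.11 + j38.11 V
  V2 = 13.9·(cos(0.0°) + j·sin(0.0°)) = 13.9 V
Step 2 — Sum components: V_total = 52.01 + j38.11 V.
Step 3 — Convert to polar: |V_total| = 64.48 V, ∠V_total = 36.2°.

V_total = 64.48∠36.2° V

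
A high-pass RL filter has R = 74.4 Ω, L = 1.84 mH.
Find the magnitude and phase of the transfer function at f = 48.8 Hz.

Step 1 — Angular frequency: ω = 2π·48.8 = 306.6 rad/s.
Step 2 — Transfer function: H(jω) = jωL/(R + jωL).
Step 3 — Numerator jωL = j·0.5642; denominator R + jωL = 74.4 + j0.5642.
Step 4 — H = 5.75e-05 + j0.007583.
Step 5 — Magnitude: |H| = 0.007583 (-42.4 dB); phase: φ = 89.6°.

|H| = 0.007583 (-42.4 dB), φ = 89.6°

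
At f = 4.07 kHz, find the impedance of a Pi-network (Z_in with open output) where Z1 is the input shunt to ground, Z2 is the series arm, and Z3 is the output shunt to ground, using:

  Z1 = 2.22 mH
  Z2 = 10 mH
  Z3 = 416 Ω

Step 1 — Angular frequency: ω = 2π·f = 2π·4070 = 2.557e+04 rad/s.
Step 2 — Component impedances:
  Z1: Z = jωL = j·2.557e+04·0.00222 = 0 + j56.77 Ω
  Z2: Z = jωL = j·2.557e+04·0.01 = 0 + j255.7 Ω
  Z3: Z = R = 416 Ω
Step 3 — With open output, the series arm Z2 and the output shunt Z3 appear in series to ground: Z2 + Z3 = 416 + j255.7 Ω.
Step 4 — Parallel with input shunt Z1: Z_in = Z1 || (Z2 + Z3) = 4.953 + j53.05 Ω = 53.28∠84.7° Ω.

Z = 4.953 + j53.05 Ω = 53.28∠84.7° Ω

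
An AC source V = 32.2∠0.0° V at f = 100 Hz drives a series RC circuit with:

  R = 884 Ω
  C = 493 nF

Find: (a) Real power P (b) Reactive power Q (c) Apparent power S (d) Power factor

Step 1 — Angular frequency: ω = 2π·f = 2π·100 = 628.3 rad/s.
Step 2 — Component impedances:
  R: Z = R = 884 Ω
  C: Z = 1/(jωC) = -j/(ω·C) = 0 - j3228 Ω
Step 3 — Series combination: Z_total = R + C = 884 - j3228 Ω = 3347∠-74.7° Ω.
Step 4 — Source phasor: V = 32.2∠0.0° V = 32.2 V.
Step 5 — Current: I = V / Z = 0.002541 + j0.009279 A = 0.00962∠74.7° A.
Step 6 — Complex power: S = V·I* = 0.08181 - j0.2988 VA.
Step 7 — Real power: P = Re(S) = 0.08181 W.
Step 8 — Reactive power: Q = Im(S) = -0.2988 VAR.
Step 9 — Apparent power: |S| = 0.3098 VA.
Step 10 — Power factor: PF = P/|S| = 0.2641 (leading).

(a) P = 0.08181 W  (b) Q = -0.2988 VAR  (c) S = 0.3098 VA  (d) PF = 0.2641 (leading)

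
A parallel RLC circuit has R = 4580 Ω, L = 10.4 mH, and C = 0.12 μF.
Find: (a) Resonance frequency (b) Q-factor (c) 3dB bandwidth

Step 1 — Resonance: ω₀ = 1/√(LC) = 1/√(0.0104·1.2e-07) = 2.831e+04 rad/s.
Step 2 — f₀ = ω₀/(2π) = 4505 Hz.
Step 3 — Parallel Q: Q = R/(ω₀L) = 4580/(2.831e+04·0.0104) = 15.56.
Step 4 — Bandwidth: Δω = ω₀/Q = 1820 rad/s; BW = Δω/(2π) = 289.6 Hz.

(a) f₀ = 4505 Hz  (b) Q = 15.56  (c) BW = 289.6 Hz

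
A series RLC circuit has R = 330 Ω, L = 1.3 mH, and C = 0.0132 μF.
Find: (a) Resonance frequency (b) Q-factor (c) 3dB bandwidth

Step 1 — Resonance: ω₀ = 1/√(LC) = 1/√(0.0013·1.32e-08) = 2.414e+05 rad/s.
Step 2 — f₀ = ω₀/(2π) = 3.842e+04 Hz.
Step 3 — Series Q: Q = ω₀L/R = 2.414e+05·0.0013/330 = 0.951.
Step 4 — Bandwidth: Δω = ω₀/Q = 2.538e+05 rad/s; BW = Δω/(2π) = 4.04e+04 Hz.

(a) f₀ = 3.842e+04 Hz  (b) Q = 0.951  (c) BW = 4.04e+04 Hz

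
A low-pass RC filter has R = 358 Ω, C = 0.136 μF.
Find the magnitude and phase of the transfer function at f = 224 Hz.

Step 1 — Angular frequency: ω = 2π·224 = 1407 rad/s.
Step 2 — Transfer function: H(jω) = 1/(1 + jωRC).
Step 3 — Denominator: 1 + jωRC = 1 + j·1407·358·1.36e-07 = 1 + j0.06853.
Step 4 — H = 0.9953 - j0.0682.
Step 5 — Magnitude: |H| = 0.9977 (-0.0 dB); phase: φ = -3.9°.

|H| = 0.9977 (-0.0 dB), φ = -3.9°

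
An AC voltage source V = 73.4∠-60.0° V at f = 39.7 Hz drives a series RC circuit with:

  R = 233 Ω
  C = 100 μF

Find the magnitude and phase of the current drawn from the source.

Step 1 — Angular frequency: ω = 2π·f = 2π·39.7 = 249.4 rad/s.
Step 2 — Component impedances:
  R: Z = R = 233 Ω
  C: Z = 1/(jωC) = -j/(ω·C) = 0 - j40.09 Ω
Step 3 — Series combination: Z_total = R + C = 233 - j40.09 Ω = 236.4∠-9.8° Ω.
Step 4 — Source phasor: V = 73.4∠-60.0° V = 36.7 - j63.57 V.
Step 5 — Ohm's law: I = V / Z_total = (36.7 - j63.57) / (233 - j40.09) = 0.1986 - j0.2387 A.
Step 6 — Convert to polar: |I| = 0.3105 A, ∠I = -50.2°.

I = 0.3105∠-50.2° A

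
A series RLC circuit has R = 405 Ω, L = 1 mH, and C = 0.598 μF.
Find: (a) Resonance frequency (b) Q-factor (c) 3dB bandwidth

Step 1 — Resonance: ω₀ = 1/√(LC) = 1/√(0.001·5.98e-07) = 4.089e+04 rad/s.
Step 2 — f₀ = ω₀/(2π) = 6508 Hz.
Step 3 — Series Q: Q = ω₀L/R = 4.089e+04·0.001/405 = 0.101.
Step 4 — Bandwidth: Δω = ω₀/Q = 4.05e+05 rad/s; BW = Δω/(2π) = 6.446e+04 Hz.

(a) f₀ = 6508 Hz  (b) Q = 0.101  (c) BW = 6.446e+04 Hz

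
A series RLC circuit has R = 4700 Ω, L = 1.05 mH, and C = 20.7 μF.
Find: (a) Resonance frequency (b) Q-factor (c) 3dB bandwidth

Step 1 — Resonance: ω₀ = 1/√(LC) = 1/√(0.00105·2.07e-05) = 6783 rad/s.
Step 2 — f₀ = ω₀/(2π) = 1080 Hz.
Step 3 — Series Q: Q = ω₀L/R = 6783·0.00105/4700 = 0.001515.
Step 4 — Bandwidth: Δω = ω₀/Q = 4.476e+06 rad/s; BW = Δω/(2π) = 7.124e+05 Hz.

(a) f₀ = 1080 Hz  (b) Q = 0.001515  (c) BW = 7.124e+05 Hz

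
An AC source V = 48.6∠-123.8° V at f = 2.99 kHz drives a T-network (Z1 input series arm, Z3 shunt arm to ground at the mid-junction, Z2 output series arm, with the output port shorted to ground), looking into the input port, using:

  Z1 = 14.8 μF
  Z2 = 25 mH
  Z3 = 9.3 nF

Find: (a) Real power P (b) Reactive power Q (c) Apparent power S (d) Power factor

Step 1 — Angular frequency: ω = 2π·f = 2π·2990 = 1.879e+04 rad/s.
Step 2 — Component impedances:
  Z1: Z = 1/(jωC) = -j/(ω·C) = 0 - j3.597 Ω
  Z2: Z = jωL = j·1.879e+04·0.025 = 0 + j469.7 Ω
  Z3: Z = 1/(jωC) = -j/(ω·C) = 0 - j5724 Ω
Step 3 — With the output port shorted to ground, the output series arm Z2 runs from the junction to ground; the shunt arm Z3 also runs from the junction to ground. They appear in parallel: Z3 || Z2 = 0 + j511.7 Ω.
Step 4 — Series with input arm Z1: Z_in = Z1 + (Z3 || Z2) = 0 + j508.1 Ω = 508.1∠90.0° Ω.
Step 5 — Source phasor: V = 48.6∠-123.8° V = -27.04 - j40.39 V.
Step 6 — Current: I = V / Z = -0.07949 + j0.05321 A = 0.09566∠146.2° A.
Step 7 — Complex power: S = V·I* = 0 + j4.649 VA.
Step 8 — Real power: P = Re(S) = 0 W.
Step 9 — Reactive power: Q = Im(S) = 4.649 VAR.
Step 10 — Apparent power: |S| = 4.649 VA.
Step 11 — Power factor: PF = P/|S| = 0 (lagging).

(a) P = 0 W  (b) Q = 4.649 VAR  (c) S = 4.649 VA  (d) PF = 0 (lagging)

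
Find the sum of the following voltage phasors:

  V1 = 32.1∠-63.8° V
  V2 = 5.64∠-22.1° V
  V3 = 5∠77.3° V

Step 1 — Convert each phasor to rectangular form:
  V1 = 32.1·(cos(-63.8°) + j·sin(-63.8°)) = 14.17 - j28.8 V
  V2 = 5.64·(cos(-22.1°) + j·sin(-22.1°)) = 5.226 - j2.122 V
  V3 = 5·(cos(77.3°) + j·sin(77.3°)) = 1.099 + j4.878 V
Step 2 — Sum components: V_total = 20.5 - j26.05 V.
Step 3 — Convert to polar: |V_total| = 33.14 V, ∠V_total = -51.8°.

V_total = 33.14∠-51.8° V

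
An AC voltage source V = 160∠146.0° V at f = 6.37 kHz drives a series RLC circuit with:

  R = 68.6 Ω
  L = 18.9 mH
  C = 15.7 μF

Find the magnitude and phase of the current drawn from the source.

Step 1 — Angular frequency: ω = 2π·f = 2π·6370 = 4.002e+04 rad/s.
Step 2 — Component impedances:
  R: Z = R = 68.6 Ω
  L: Z = jωL = j·4.002e+04·0.0189 = 0 + j756.5 Ω
  C: Z = 1/(jωC) = -j/(ω·C) = 0 - j1.591 Ω
Step 3 — Series combination: Z_total = R + L + C = 68.6 + j754.9 Ω = 758∠84.8° Ω.
Step 4 — Source phasor: V = 160∠146.0° V = -132.6 + j89.47 V.
Step 5 — Ohm's law: I = V / Z_total = (-132.6 + j89.47) / (68.6 + j754.9) = 0.1017 + j0.185 A.
Step 6 — Convert to polar: |I| = 0.2111 A, ∠I = 61.2°.

I = 0.2111∠61.2° A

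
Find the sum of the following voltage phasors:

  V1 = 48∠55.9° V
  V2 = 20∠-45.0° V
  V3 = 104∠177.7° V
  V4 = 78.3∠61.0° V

Step 1 — Convert each phasor to rectangular form:
  V1 = 48·(cos(55.9°) + j·sin(55.9°)) = 26.91 + j39.75 V
  V2 = 20·(cos(-45.0°) + j·sin(-45.0°)) = 14.14 - j14.14 V
  V3 = 104·(cos(177.7°) + j·sin(177.7°)) = -103.9 + j4.174 V
  V4 = 78.3·(cos(61.0°) + j·sin(61.0°)) = 37.96 + j68.48 V
Step 2 — Sum components: V_total = -24.9 + j98.26 V.
Step 3 — Convert to polar: |V_total| = 101.4 V, ∠V_total = 104.2°.

V_total = 101.4∠104.2° V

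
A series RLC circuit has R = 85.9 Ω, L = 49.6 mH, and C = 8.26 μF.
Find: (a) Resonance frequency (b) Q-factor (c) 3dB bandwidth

Step 1 — Resonance condition Im(Z)=0 gives ω₀ = 1/√(LC).
Step 2 — ω₀ = 1/√(0.0496·8.26e-06) = 1562 rad/s.
Step 3 — f₀ = ω₀/(2π) = 248.7 Hz.
Step 4 — Series Q: Q = ω₀L/R = 1562·0.0496/85.9 = 0.9021.
Step 5 — 3dB bandwidth: Δω = ω₀/Q = 1732 rad/s; BW = Δω/(2π) = 275.6 Hz.

(a) f₀ = 248.7 Hz  (b) Q = 0.9021  (c) BW = 275.6 Hz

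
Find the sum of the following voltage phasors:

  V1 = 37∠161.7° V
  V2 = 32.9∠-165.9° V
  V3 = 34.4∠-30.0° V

Step 1 — Convert each phasor to rectangular form:
  V1 = 37·(cos(161.7°) + j·sin(161.7°)) = -35.13 + j11.62 V
  V2 = 32.9·(cos(-165.9°) + j·sin(-165.9°)) = -31.91 - j8.015 V
  V3 = 34.4·(cos(-30.0°) + j·sin(-30.0°)) = 29.79 - j17.2 V
Step 2 — Sum components: V_total = -37.25 - j13.6 V.
Step 3 — Convert to polar: |V_total| = 39.65 V, ∠V_total = -159.9°.

V_total = 39.65∠-159.9° V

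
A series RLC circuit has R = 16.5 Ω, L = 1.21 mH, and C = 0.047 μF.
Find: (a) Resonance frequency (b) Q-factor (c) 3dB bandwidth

Step 1 — Resonance condition Im(Z)=0 gives ω₀ = 1/√(LC).
Step 2 — ω₀ = 1/√(0.00121·4.7e-08) = 1.326e+05 rad/s.
Step 3 — f₀ = ω₀/(2π) = 2.11e+04 Hz.
Step 4 — Series Q: Q = ω₀L/R = 1.326e+05·0.00121/16.5 = 9.724.
Step 5 — 3dB bandwidth: Δω = ω₀/Q = 1.364e+04 rad/s; BW = Δω/(2π) = 2170 Hz.

(a) f₀ = 2.11e+04 Hz  (b) Q = 9.724  (c) BW = 2170 Hz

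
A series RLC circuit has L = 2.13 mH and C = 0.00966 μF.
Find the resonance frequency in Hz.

Step 1 — Resonance condition Im(Z)=0 gives ω₀ = 1/√(LC).
Step 2 — ω₀ = 1/√(0.00213·9.66e-09) = 2.205e+05 rad/s.
Step 3 — f₀ = ω₀/(2π) = 3.509e+04 Hz.

f₀ = 3.509e+04 Hz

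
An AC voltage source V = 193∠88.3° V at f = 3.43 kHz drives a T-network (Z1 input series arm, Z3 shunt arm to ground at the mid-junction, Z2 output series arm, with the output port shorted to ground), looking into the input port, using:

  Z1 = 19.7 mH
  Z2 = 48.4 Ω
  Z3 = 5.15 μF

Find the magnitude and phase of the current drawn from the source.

Step 1 — Angular frequency: ω = 2π·f = 2π·3430 = 2.155e+04 rad/s.
Step 2 — Component impedances:
  Z1: Z = jωL = j·2.155e+04·0.0197 = 0 + j424.6 Ω
  Z2: Z = R = 48.4 Ω
  Z3: Z = 1/(jωC) = -j/(ω·C) = 0 - j9.01 Ω
Step 3 — With the output port shorted to ground, the output series arm Z2 runs from the junction to ground; the shunt arm Z3 also runs from the junction to ground. They appear in parallel: Z3 || Z2 = 1.621 - j8.708 Ω.
Step 4 — Series with input arm Z1: Z_in = Z1 + (Z3 || Z2) = 1.621 + j415.9 Ω = 415.9∠89.8° Ω.
Step 5 — Source phasor: V = 193∠88.3° V = 5.726 + j192.9 V.
Step 6 — Ohm's law: I = V / Z_total = (5.726 + j192.9) / (1.621 + j415.9) = 0.4639 - j0.01196 A.
Step 7 — Convert to polar: |I| = 0.4641 A, ∠I = -1.5°.

I = 0.4641∠-1.5° A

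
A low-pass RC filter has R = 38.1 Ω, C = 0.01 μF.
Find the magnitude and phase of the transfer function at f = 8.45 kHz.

Step 1 — Angular frequency: ω = 2π·8450 = 5.309e+04 rad/s.
Step 2 — Transfer function: H(jω) = 1/(1 + jωRC).
Step 3 — Denominator: 1 + jωRC = 1 + j·5.309e+04·38.1·1e-08 = 1 + j0.02023.
Step 4 — H = 0.9996 - j0.02022.
Step 5 — Magnitude: |H| = 0.9998 (-0.0 dB); phase: φ = -1.2°.

|H| = 0.9998 (-0.0 dB), φ = -1.2°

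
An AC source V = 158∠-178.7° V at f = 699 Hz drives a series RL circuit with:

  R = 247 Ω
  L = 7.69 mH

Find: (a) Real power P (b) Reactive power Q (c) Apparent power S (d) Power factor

Step 1 — Angular frequency: ω = 2π·f = 2π·699 = 4392 rad/s.
Step 2 — Component impedances:
  R: Z = R = 247 Ω
  L: Z = jωL = j·4392·0.00769 = 0 + j33.77 Ω
Step 3 — Series combination: Z_total = R + L = 247 + j33.77 Ω = 249.3∠7.8° Ω.
Step 4 — Source phasor: V = 158∠-178.7° V = -158 - j3.585 V.
Step 5 — Current: I = V / Z = -0.6297 + j0.07159 A = 0.6338∠173.5° A.
Step 6 — Complex power: S = V·I* = 99.21 + j13.57 VA.
Step 7 — Real power: P = Re(S) = 99.21 W.
Step 8 — Reactive power: Q = Im(S) = 13.57 VAR.
Step 9 — Apparent power: |S| = 100.1 VA.
Step 10 — Power factor: PF = P/|S| = 0.9908 (lagging).

(a) P = 99.21 W  (b) Q = 13.57 VAR  (c) S = 100.1 VA  (d) PF = 0.9908 (lagging)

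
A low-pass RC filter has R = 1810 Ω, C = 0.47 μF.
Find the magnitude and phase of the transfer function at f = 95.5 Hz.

Step 1 — Angular frequency: ω = 2π·95.5 = 600 rad/s.
Step 2 — Transfer function: H(jω) = 1/(1 + jωRC).
Step 3 — Denominator: 1 + jωRC = 1 + j·600·1810·4.7e-07 = 1 + j0.5105.
Step 4 — H = 0.7933 - j0.4049.
Step 5 — Magnitude: |H| = 0.8907 (-1.0 dB); phase: φ = -27.0°.

|H| = 0.8907 (-1.0 dB), φ = -27.0°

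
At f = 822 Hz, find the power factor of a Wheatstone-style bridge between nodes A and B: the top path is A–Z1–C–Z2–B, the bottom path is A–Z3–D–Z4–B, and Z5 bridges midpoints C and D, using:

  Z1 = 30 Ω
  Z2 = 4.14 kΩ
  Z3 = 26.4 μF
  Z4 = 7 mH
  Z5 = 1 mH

Step 1 — Angular frequency: ω = 2π·f = 2π·822 = 5165 rad/s.
Step 2 — Component impedances:
  Z1: Z = R = 30 Ω
  Z2: Z = R = 4140 Ω
  Z3: Z = 1/(jωC) = -j/(ω·C) = 0 - j7.334 Ω
  Z4: Z = jωL = j·5165·0.007 = 0 + j36.15 Ω
  Z5: Z = jωL = j·5165·0.001 = 0 + j5.165 Ω
Step 3 — Bridge requires nodal analysis (the Z5 bridge couples midpoints C and D, so the two paths cannot be reduced to a simple series/parallel combination). Setting node B to ground and injecting 1 A at node A, the 3-node admittance system at A, C, D solves to V_A = Z_AB = 2.1 + j28.92 Ω = 29∠85.8° Ω.
Step 4 — Power factor: PF = cos(φ) = Re(Z)/|Z| = 2.1002/28.999 = 0.07242.
Step 5 — Type: Im(Z) = 28.92 ⇒ lagging (phase φ = 85.8°).

PF = 0.07242 (lagging, φ = 85.8°)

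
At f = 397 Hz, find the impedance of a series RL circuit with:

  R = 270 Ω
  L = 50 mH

Step 1 — Angular frequency: ω = 2π·f = 2π·397 = 2494 rad/s.
Step 2 — Component impedances:
  R: Z = R = 270 Ω
  L: Z = jωL = j·2494·0.05 = 0 + j124.7 Ω
Step 3 — Series combination: Z_total = R + L = 270 + j124.7 Ω = 297.4∠24.8° Ω.

Z = 270 + j124.7 Ω = 297.4∠24.8° Ω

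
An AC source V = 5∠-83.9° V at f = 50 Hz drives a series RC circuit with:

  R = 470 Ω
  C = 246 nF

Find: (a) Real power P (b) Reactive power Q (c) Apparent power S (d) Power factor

Step 1 — Angular frequency: ω = 2π·f = 2π·50 = 314.2 rad/s.
Step 2 — Component impedances:
  R: Z = R = 470 Ω
  C: Z = 1/(jωC) = -j/(ω·C) = 0 - j1.294e+04 Ω
Step 3 — Series combination: Z_total = R + C = 470 - j1.294e+04 Ω = 1.295e+04∠-87.9° Ω.
Step 4 — Source phasor: V = 5∠-83.9° V = 0.5313 - j4.972 V.
Step 5 — Current: I = V / Z = 0.0003852 + j2.707e-05 A = 0.0003862∠4.0° A.
Step 6 — Complex power: S = V·I* = 7.009e-05 - j0.00193 VA.
Step 7 — Real power: P = Re(S) = 7.009e-05 W.
Step 8 — Reactive power: Q = Im(S) = -0.00193 VAR.
Step 9 — Apparent power: |S| = 0.001931 VA.
Step 10 — Power factor: PF = P/|S| = 0.0363 (leading).

(a) P = 7.009e-05 W  (b) Q = -0.00193 VAR  (c) S = 0.001931 VA  (d) PF = 0.0363 (leading)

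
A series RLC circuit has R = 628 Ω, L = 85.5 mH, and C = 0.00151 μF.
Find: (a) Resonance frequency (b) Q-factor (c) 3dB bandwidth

Step 1 — Resonance: ω₀ = 1/√(LC) = 1/√(0.0855·1.51e-09) = 8.801e+04 rad/s.
Step 2 — f₀ = ω₀/(2π) = 1.401e+04 Hz.
Step 3 — Series Q: Q = ω₀L/R = 8.801e+04·0.0855/628 = 11.98.
Step 4 — Bandwidth: Δω = ω₀/Q = 7345 rad/s; BW = Δω/(2π) = 1169 Hz.

(a) f₀ = 1.401e+04 Hz  (b) Q = 11.98  (c) BW = 1169 Hz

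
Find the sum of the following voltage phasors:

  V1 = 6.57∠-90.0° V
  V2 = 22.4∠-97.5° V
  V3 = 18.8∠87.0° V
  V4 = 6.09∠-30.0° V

Step 1 — Convert each phasor to rectangular form:
  V1 = 6.57·(cos(-90.0°) + j·sin(-90.0°)) = 0 - j6.57 V
  V2 = 22.4·(cos(-97.5°) + j·sin(-97.5°)) = -2.924 - j22.21 V
  V3 = 18.8·(cos(87.0°) + j·sin(87.0°)) = 0.9839 + j18.77 V
  V4 = 6.09·(cos(-30.0°) + j·sin(-30.0°)) = 5.274 - j3.045 V
Step 2 — Sum components: V_total = 3.334 - j13.05 V.
Step 3 — Convert to polar: |V_total| = 13.47 V, ∠V_total = -75.7°.

V_total = 13.47∠-75.7° V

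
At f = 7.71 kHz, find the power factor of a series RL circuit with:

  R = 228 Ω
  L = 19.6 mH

Step 1 — Angular frequency: ω = 2π·f = 2π·7710 = 4.844e+04 rad/s.
Step 2 — Component impedances:
  R: Z = R = 228 Ω
  L: Z = jωL = j·4.844e+04·0.0196 = 0 + j949.5 Ω
Step 3 — Series combination: Z_total = R + L = 228 + j949.5 Ω = 976.5∠76.5° Ω.
Step 4 — Power factor: PF = cos(φ) = Re(Z)/|Z| = 228/976.5 = 0.2335.
Step 5 — Type: Im(Z) = 949.5 ⇒ lagging (phase φ = 76.5°).

PF = 0.2335 (lagging, φ = 76.5°)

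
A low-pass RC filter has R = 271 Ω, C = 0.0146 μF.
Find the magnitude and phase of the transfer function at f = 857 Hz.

Step 1 — Angular frequency: ω = 2π·857 = 5385 rad/s.
Step 2 — Transfer function: H(jω) = 1/(1 + jωRC).
Step 3 — Denominator: 1 + jωRC = 1 + j·5385·271·1.46e-08 = 1 + j0.02131.
Step 4 — H = 0.9995 - j0.0213.
Step 5 — Magnitude: |H| = 0.9998 (-0.0 dB); phase: φ = -1.2°.

|H| = 0.9998 (-0.0 dB), φ = -1.2°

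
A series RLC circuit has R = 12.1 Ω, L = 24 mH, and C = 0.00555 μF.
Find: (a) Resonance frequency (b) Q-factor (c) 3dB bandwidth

Step 1 — Resonance: ω₀ = 1/√(LC) = 1/√(0.024·5.55e-09) = 8.665e+04 rad/s.
Step 2 — f₀ = ω₀/(2π) = 1.379e+04 Hz.
Step 3 — Series Q: Q = ω₀L/R = 8.665e+04·0.024/12.1 = 171.9.
Step 4 — Bandwidth: Δω = ω₀/Q = 504.2 rad/s; BW = Δω/(2π) = 80.24 Hz.

(a) f₀ = 1.379e+04 Hz  (b) Q = 171.9  (c) BW = 80.24 Hz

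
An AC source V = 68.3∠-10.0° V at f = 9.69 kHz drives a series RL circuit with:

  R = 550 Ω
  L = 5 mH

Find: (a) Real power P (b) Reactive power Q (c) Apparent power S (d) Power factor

Step 1 — Angular frequency: ω = 2π·f = 2π·9690 = 6.088e+04 rad/s.
Step 2 — Component impedances:
  R: Z = R = 550 Ω
  L: Z = jωL = j·6.088e+04·0.005 = 0 + j304.4 Ω
Step 3 — Series combination: Z_total = R + L = 550 + j304.4 Ω = 628.6∠29.0° Ω.
Step 4 — Source phasor: V = 68.3∠-10.0° V = 67.26 - j11.86 V.
Step 5 — Current: I = V / Z = 0.08448 - j0.06832 A = 0.1086∠-39.0° A.
Step 6 — Complex power: S = V·I* = 6.493 + j3.594 VA.
Step 7 — Real power: P = Re(S) = 6.493 W.
Step 8 — Reactive power: Q = Im(S) = 3.594 VAR.
Step 9 — Apparent power: |S| = 7.421 VA.
Step 10 — Power factor: PF = P/|S| = 0.8749 (lagging).

(a) P = 6.493 W  (b) Q = 3.594 VAR  (c) S = 7.421 VA  (d) PF = 0.8749 (lagging)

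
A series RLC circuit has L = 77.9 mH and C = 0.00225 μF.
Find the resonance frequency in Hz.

Step 1 — Resonance condition Im(Z)=0 gives ω₀ = 1/√(LC).
Step 2 — ω₀ = 1/√(0.0779·2.25e-09) = 7.553e+04 rad/s.
Step 3 — f₀ = ω₀/(2π) = 1.202e+04 Hz.

f₀ = 1.202e+04 Hz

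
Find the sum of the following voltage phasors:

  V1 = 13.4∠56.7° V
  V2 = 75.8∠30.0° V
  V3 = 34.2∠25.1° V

Step 1 — Convert each phasor to rectangular form:
  V1 = 13.4·(cos(56.7°) + j·sin(56.7°)) = 7.357 + j11.2 V
  V2 = 75.8·(cos(30.0°) + j·sin(30.0°)) = 65.64 + j37.9 V
  V3 = 34.2·(cos(25.1°) + j·sin(25.1°)) = 30.97 + j14.51 V
Step 2 — Sum components: V_total = 104 + j63.61 V.
Step 3 — Convert to polar: |V_total| = 121.9 V, ∠V_total = 31.5°.

V_total = 121.9∠31.5° V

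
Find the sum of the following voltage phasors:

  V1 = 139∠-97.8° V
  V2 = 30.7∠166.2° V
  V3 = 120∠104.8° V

Step 1 — Convert each phasor to rectangular form:
  V1 = 139·(cos(-97.8°) + j·sin(-97.8°)) = -18.86 - j137.7 V
  V2 = 30.7·(cos(166.2°) + j·sin(166.2°)) = -29.81 + j7.323 V
  V3 = 120·(cos(104.8°) + j·sin(104.8°)) = -30.65 + j116 V
Step 2 — Sum components: V_total = -79.33 - j14.37 V.
Step 3 — Convert to polar: |V_total| = 80.62 V, ∠V_total = -169.7°.

V_total = 80.62∠-169.7° V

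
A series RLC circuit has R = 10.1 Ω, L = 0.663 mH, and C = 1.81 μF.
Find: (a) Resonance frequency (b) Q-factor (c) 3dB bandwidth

Step 1 — Resonance condition Im(Z)=0 gives ω₀ = 1/√(LC).
Step 2 — ω₀ = 1/√(0.000663·1.81e-06) = 2.887e+04 rad/s.
Step 3 — f₀ = ω₀/(2π) = 4594 Hz.
Step 4 — Series Q: Q = ω₀L/R = 2.887e+04·0.000663/10.1 = 1.895.
Step 5 — 3dB bandwidth: Δω = ω₀/Q = 1.523e+04 rad/s; BW = Δω/(2π) = 2425 Hz.

(a) f₀ = 4594 Hz  (b) Q = 1.895  (c) BW = 2425 Hz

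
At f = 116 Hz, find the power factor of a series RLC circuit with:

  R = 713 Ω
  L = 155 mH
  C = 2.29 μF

Step 1 — Angular frequency: ω = 2π·f = 2π·116 = 728.8 rad/s.
Step 2 — Component impedances:
  R: Z = R = 713 Ω
  L: Z = jωL = j·728.8·0.155 = 0 + j113 Ω
  C: Z = 1/(jωC) = -j/(ω·C) = 0 - j599.1 Ω
Step 3 — Series combination: Z_total = R + L + C = 713 - j486.2 Ω = 863∠-34.3° Ω.
Step 4 — Power factor: PF = cos(φ) = Re(Z)/|Z| = 713/863 = 0.8262.
Step 5 — Type: Im(Z) = -486.2 ⇒ leading (phase φ = -34.3°).

PF = 0.8262 (leading, φ = -34.3°)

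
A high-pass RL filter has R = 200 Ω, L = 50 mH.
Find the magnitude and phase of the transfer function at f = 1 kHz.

Step 1 — Angular frequency: ω = 2π·1000 = 6283 rad/s.
Step 2 — Transfer function: H(jω) = jωL/(R + jωL).
Step 3 — Numerator jωL = j·314.2; denominator R + jωL = 200 + j314.2.
Step 4 — H = 0.7116 + j0.453.
Step 5 — Magnitude: |H| = 0.8436 (-1.5 dB); phase: φ = 32.5°.

|H| = 0.8436 (-1.5 dB), φ = 32.5°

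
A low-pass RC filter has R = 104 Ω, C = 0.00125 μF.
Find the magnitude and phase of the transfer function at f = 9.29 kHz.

Step 1 — Angular frequency: ω = 2π·9290 = 5.837e+04 rad/s.
Step 2 — Transfer function: H(jω) = 1/(1 + jωRC).
Step 3 — Denominator: 1 + jωRC = 1 + j·5.837e+04·104·1.25e-09 = 1 + j0.007588.
Step 4 — H = 0.9999 - j0.007588.
Step 5 — Magnitude: |H| = 1 (-0.0 dB); phase: φ = -0.4°.

|H| = 1 (-0.0 dB), φ = -0.4°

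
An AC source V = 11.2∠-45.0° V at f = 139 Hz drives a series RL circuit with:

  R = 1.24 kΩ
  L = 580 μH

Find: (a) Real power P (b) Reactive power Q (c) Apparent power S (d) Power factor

Step 1 — Angular frequency: ω = 2π·f = 2π·139 = 873.4 rad/s.
Step 2 — Component impedances:
  R: Z = R = 1240 Ω
  L: Z = jωL = j·873.4·0.00058 = 0 + j0.5066 Ω
Step 3 — Series combination: Z_total = R + L = 1240 + j0.5066 Ω = 1240∠0.0° Ω.
Step 4 — Source phasor: V = 11.2∠-45.0° V = 7.92 - j7.92 V.
Step 5 — Current: I = V / Z = 0.006384 - j0.006389 A = 0.009032∠-45.0° A.
Step 6 — Complex power: S = V·I* = 0.1012 + j4.133e-05 VA.
Step 7 — Real power: P = Re(S) = 0.1012 W.
Step 8 — Reactive power: Q = Im(S) = 4.133e-05 VAR.
Step 9 — Apparent power: |S| = 0.1012 VA.
Step 10 — Power factor: PF = P/|S| = 1 (lagging).

(a) P = 0.1012 W  (b) Q = 4.133e-05 VAR  (c) S = 0.1012 VA  (d) PF = 1 (lagging)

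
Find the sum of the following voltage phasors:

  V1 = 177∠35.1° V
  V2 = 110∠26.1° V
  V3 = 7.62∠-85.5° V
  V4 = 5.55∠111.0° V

Step 1 — Convert each phasor to rectangular form:
  V1 = 177·(cos(35.1°) + j·sin(35.1°)) = 144.8 + j101.8 V
  V2 = 110·(cos(26.1°) + j·sin(26.1°)) = 98.78 + j48.39 V
  V3 = 7.62·(cos(-85.5°) + j·sin(-85.5°)) = 0.5979 - j7.597 V
  V4 = 5.55·(cos(111.0°) + j·sin(111.0°)) = -1.989 + j5.181 V
Step 2 — Sum components: V_total = 242.2 + j147.8 V.
Step 3 — Convert to polar: |V_total| = 283.7 V, ∠V_total = 31.4°.

V_total = 283.7∠31.4° V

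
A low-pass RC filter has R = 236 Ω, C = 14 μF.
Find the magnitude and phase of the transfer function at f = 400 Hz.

Step 1 — Angular frequency: ω = 2π·400 = 2513 rad/s.
Step 2 — Transfer function: H(jω) = 1/(1 + jωRC).
Step 3 — Denominator: 1 + jωRC = 1 + j·2513·236·1.4e-05 = 1 + j8.304.
Step 4 — H = 0.0143 - j0.1187.
Step 5 — Magnitude: |H| = 0.1196 (-18.4 dB); phase: φ = -83.1°.

|H| = 0.1196 (-18.4 dB), φ = -83.1°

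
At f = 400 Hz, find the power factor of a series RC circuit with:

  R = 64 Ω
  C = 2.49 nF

Step 1 — Angular frequency: ω = 2π·f = 2π·400 = 2513 rad/s.
Step 2 — Component impedances:
  R: Z = R = 64 Ω
  C: Z = 1/(jωC) = -j/(ω·C) = 0 - j1.598e+05 Ω
Step 3 — Series combination: Z_total = R + C = 64 - j1.598e+05 Ω = 1.598e+05∠-90.0° Ω.
Step 4 — Power factor: PF = cos(φ) = Re(Z)/|Z| = 64/1.598e+05 = 0.0004005.
Step 5 — Type: Im(Z) = -1.598e+05 ⇒ leading (phase φ = -90.0°).

PF = 0.0004005 (leading, φ = -90.0°)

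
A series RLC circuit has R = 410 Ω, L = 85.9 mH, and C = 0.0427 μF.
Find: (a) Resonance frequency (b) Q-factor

Step 1 — Resonance condition Im(Z)=0 gives ω₀ = 1/√(LC).
Step 2 — ω₀ = 1/√(0.0859·4.27e-08) = 1.651e+04 rad/s.
Step 3 — f₀ = ω₀/(2π) = 2628 Hz.
Step 4 — Series Q: Q = ω₀L/R = 1.651e+04·0.0859/410 = 3.459.

(a) f₀ = 2628 Hz  (b) Q = 3.459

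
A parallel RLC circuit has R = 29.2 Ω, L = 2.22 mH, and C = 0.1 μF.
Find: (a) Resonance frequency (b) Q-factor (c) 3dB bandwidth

Step 1 — Resonance: ω₀ = 1/√(LC) = 1/√(0.00222·1e-07) = 6.712e+04 rad/s.
Step 2 — f₀ = ω₀/(2π) = 1.068e+04 Hz.
Step 3 — Parallel Q: Q = R/(ω₀L) = 29.2/(6.712e+04·0.00222) = 0.196.
Step 4 — Bandwidth: Δω = ω₀/Q = 3.425e+05 rad/s; BW = Δω/(2π) = 5.451e+04 Hz.

(a) f₀ = 1.068e+04 Hz  (b) Q = 0.196  (c) BW = 5.451e+04 Hz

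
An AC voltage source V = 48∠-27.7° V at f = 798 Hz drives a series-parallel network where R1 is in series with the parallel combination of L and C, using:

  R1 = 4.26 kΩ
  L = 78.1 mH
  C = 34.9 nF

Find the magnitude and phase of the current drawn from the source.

Step 1 — Angular frequency: ω = 2π·f = 2π·798 = 5014 rad/s.
Step 2 — Component impedances:
  R1: Z = R = 4260 Ω
  L: Z = jωL = j·5014·0.0781 = 0 + j391.6 Ω
  C: Z = 1/(jωC) = -j/(ω·C) = 0 - j5715 Ω
Step 3 — Parallel branch: L || C = 1/(1/L + 1/C) = 0 + j420.4 Ω.
Step 4 — Series with R1: Z_total = R1 + (L || C) = 4260 + j420.4 Ω = 4281∠5.6° Ω.
Step 5 — Source phasor: V = 48∠-27.7° V = 42.5 - j22.31 V.
Step 6 — Ohm's law: I = V / Z_total = (42.5 - j22.31) / (4260 + j420.4) = 0.009368 - j0.006162 A.
Step 7 — Convert to polar: |I| = 0.01121 A, ∠I = -33.3°.

I = 0.01121∠-33.3° A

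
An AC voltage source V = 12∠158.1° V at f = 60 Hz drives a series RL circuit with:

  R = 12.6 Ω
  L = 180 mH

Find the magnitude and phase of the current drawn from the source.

Step 1 — Angular frequency: ω = 2π·f = 2π·60 = 377 rad/s.
Step 2 — Component impedances:
  R: Z = R = 12.6 Ω
  L: Z = jωL = j·377·0.18 = 0 + j67.86 Ω
Step 3 — Series combination: Z_total = R + L = 12.6 + j67.86 Ω = 69.02∠79.5° Ω.
Step 4 — Source phasor: V = 12∠158.1° V = -11.13 + j4.476 V.
Step 5 — Ohm's law: I = V / Z_total = (-11.13 + j4.476) / (12.6 + j67.86) = 0.03431 + j0.1704 A.
Step 6 — Convert to polar: |I| = 0.1739 A, ∠I = 78.6°.

I = 0.1739∠78.6° A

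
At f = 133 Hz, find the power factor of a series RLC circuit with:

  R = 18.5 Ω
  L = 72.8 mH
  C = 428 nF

Step 1 — Angular frequency: ω = 2π·f = 2π·133 = 835.7 rad/s.
Step 2 — Component impedances:
  R: Z = R = 18.5 Ω
  L: Z = jωL = j·835.7·0.0728 = 0 + j60.84 Ω
  C: Z = 1/(jωC) = -j/(ω·C) = 0 - j2796 Ω
Step 3 — Series combination: Z_total = R + L + C = 18.5 - j2735 Ω = 2735∠-89.6° Ω.
Step 4 — Power factor: PF = cos(φ) = Re(Z)/|Z| = 18.5/2735 = 0.006764.
Step 5 — Type: Im(Z) = -2735 ⇒ leading (phase φ = -89.6°).

PF = 0.006764 (leading, φ = -89.6°)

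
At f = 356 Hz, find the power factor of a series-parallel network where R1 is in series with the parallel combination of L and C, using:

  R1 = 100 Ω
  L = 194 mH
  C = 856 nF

Step 1 — Angular frequency: ω = 2π·f = 2π·356 = 2237 rad/s.
Step 2 — Component impedances:
  R1: Z = R = 100 Ω
  L: Z = jωL = j·2237·0.194 = 0 + j433.9 Ω
  C: Z = 1/(jωC) = -j/(ω·C) = 0 - j522.3 Ω
Step 3 — Parallel branch: L || C = 1/(1/L + 1/C) = 0 + j2566 Ω.
Step 4 — Series with R1: Z_total = R1 + (L || C) = 100 + j2566 Ω = 2568∠87.8° Ω.
Step 5 — Power factor: PF = cos(φ) = Re(Z)/|Z| = 100/2568 = 0.03894.
Step 6 — Type: Im(Z) = 2566 ⇒ lagging (phase φ = 87.8°).

PF = 0.03894 (lagging, φ = 87.8°)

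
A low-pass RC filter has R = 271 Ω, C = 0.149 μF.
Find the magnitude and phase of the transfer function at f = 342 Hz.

Step 1 — Angular frequency: ω = 2π·342 = 2149 rad/s.
Step 2 — Transfer function: H(jω) = 1/(1 + jωRC).
Step 3 — Denominator: 1 + jωRC = 1 + j·2149·271·1.49e-07 = 1 + j0.08677.
Step 4 — H = 0.9925 - j0.08612.
Step 5 — Magnitude: |H| = 0.9963 (-0.0 dB); phase: φ = -5.0°.

|H| = 0.9963 (-0.0 dB), φ = -5.0°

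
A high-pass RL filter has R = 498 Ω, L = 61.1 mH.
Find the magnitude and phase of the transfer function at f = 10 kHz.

Step 1 — Angular frequency: ω = 2π·1e+04 = 6.283e+04 rad/s.
Step 2 — Transfer function: H(jω) = jωL/(R + jωL).
Step 3 — Numerator jωL = j·3839; denominator R + jωL = 498 + j3839.
Step 4 — H = 0.9835 + j0.1276.
Step 5 — Magnitude: |H| = 0.9917 (-0.1 dB); phase: φ = 7.4°.

|H| = 0.9917 (-0.1 dB), φ = 7.4°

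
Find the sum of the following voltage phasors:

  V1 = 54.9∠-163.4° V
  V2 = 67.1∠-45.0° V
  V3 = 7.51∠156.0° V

Step 1 — Convert each phasor to rectangular form:
  V1 = 54.9·(cos(-163.4°) + j·sin(-163.4°)) = -52.61 - j15.68 V
  V2 = 67.1·(cos(-45.0°) + j·sin(-45.0°)) = 47.45 - j47.45 V
  V3 = 7.51·(cos(156.0°) + j·sin(156.0°)) = -6.861 + j3.055 V
Step 2 — Sum components: V_total = -12.03 - j60.08 V.
Step 3 — Convert to polar: |V_total| = 61.27 V, ∠V_total = -101.3°.

V_total = 61.27∠-101.3° V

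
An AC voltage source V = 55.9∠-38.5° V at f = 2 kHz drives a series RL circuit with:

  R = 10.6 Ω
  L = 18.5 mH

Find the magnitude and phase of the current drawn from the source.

Step 1 — Angular frequency: ω = 2π·f = 2π·2000 = 1.257e+04 rad/s.
Step 2 — Component impedances:
  R: Z = R = 10.6 Ω
  L: Z = jωL = j·1.257e+04·0.0185 = 0 + j232.5 Ω
Step 3 — Series combination: Z_total = R + L = 10.6 + j232.5 Ω = 232.7∠87.4° Ω.
Step 4 — Source phasor: V = 55.9∠-38.5° V = 43.75 - j34.8 V.
Step 5 — Ohm's law: I = V / Z_total = (43.75 - j34.8) / (10.6 + j232.5) = -0.1408 - j0.1946 A.
Step 6 — Convert to polar: |I| = 0.2402 A, ∠I = -125.9°.

I = 0.2402∠-125.9° A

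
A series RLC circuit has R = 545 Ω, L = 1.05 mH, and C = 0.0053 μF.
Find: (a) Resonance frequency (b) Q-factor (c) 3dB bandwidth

Step 1 — Resonance condition Im(Z)=0 gives ω₀ = 1/√(LC).
Step 2 — ω₀ = 1/√(0.00105·5.3e-09) = 4.239e+05 rad/s.
Step 3 — f₀ = ω₀/(2π) = 6.747e+04 Hz.
Step 4 — Series Q: Q = ω₀L/R = 4.239e+05·0.00105/545 = 0.8167.
Step 5 — 3dB bandwidth: Δω = ω₀/Q = 5.19e+05 rad/s; BW = Δω/(2π) = 8.261e+04 Hz.

(a) f₀ = 6.747e+04 Hz  (b) Q = 0.8167  (c) BW = 8.261e+04 Hz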